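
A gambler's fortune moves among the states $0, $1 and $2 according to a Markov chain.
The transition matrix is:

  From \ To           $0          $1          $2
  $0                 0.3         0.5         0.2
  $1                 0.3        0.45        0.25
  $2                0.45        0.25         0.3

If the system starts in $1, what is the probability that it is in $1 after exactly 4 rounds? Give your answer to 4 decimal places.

0.4178

Propagate the distribution vector 4 rounds from $1.
After 0 rounds: (0.0000, 1.0000, 0.0000)
After 1 round: (0.3000, 0.4500, 0.2500)
After 2 rounds: (0.3375, 0.4150, 0.2475)
After 3 rounds: (0.3371, 0.4174, 0.2455)
After 4 rounds: (0.3368, 0.4178, 0.2454)
P(in $1 after 4 rounds) = 0.4178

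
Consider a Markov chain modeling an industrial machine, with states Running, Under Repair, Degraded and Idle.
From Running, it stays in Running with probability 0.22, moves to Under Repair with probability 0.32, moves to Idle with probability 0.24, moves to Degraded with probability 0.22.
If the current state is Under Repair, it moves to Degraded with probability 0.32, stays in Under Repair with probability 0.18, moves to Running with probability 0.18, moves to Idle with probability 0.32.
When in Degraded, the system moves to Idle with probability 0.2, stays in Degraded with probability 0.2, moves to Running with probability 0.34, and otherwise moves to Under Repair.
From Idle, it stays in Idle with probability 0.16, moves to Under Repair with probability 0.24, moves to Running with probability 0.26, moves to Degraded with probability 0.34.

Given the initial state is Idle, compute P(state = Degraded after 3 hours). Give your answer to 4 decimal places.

0.2681

Propagate the distribution vector 3 hours from Idle.
After 0 hours: (0.0000, 0.0000, 0.0000, 1.0000)
After 1 hour: (0.2600, 0.2400, 0.3400, 0.1600)
After 2 hours: (0.2576, 0.2532, 0.2564, 0.2328)
After 3 hours: (0.2500, 0.2505, 0.2681, 0.2314)
P(in Degraded after 3 hours) = 0.2681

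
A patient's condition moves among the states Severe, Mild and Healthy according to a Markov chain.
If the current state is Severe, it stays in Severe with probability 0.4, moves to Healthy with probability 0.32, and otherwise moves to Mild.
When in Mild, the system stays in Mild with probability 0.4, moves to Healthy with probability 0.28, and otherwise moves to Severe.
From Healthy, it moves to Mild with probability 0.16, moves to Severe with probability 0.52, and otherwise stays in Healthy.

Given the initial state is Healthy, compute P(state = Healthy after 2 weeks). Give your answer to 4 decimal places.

0.3136

Sum over the intermediate state after 1 week:
P = P(Healthy→Severe)·P(Severe→Healthy) + P(Healthy→Mild)·P(Mild→Healthy) + P(Healthy→Healthy)·P(Healthy→Healthy)
  = 0.52×0.32 + 0.16×0.28 + 0.32×0.32
  = 0.1664 + 0.0448 + 0.1024 = 0.3136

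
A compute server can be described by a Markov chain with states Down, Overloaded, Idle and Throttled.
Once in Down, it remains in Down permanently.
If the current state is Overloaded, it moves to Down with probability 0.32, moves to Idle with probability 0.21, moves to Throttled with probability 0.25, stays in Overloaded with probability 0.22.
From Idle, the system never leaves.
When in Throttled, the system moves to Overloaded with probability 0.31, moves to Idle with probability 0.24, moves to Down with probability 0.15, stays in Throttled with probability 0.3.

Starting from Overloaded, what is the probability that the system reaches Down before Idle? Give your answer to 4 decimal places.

0.5582

Let h(s) be the probability of absorption at Down starting from transient state s. Then h(Down) = 1 and h(Idle) = 0. By first-step analysis:
h(Overloaded) = 0.32·1 + 0.22·h(Overloaded) + 0.21·0 + 0.25·h(Throttled)
h(Throttled) = 0.15·1 + 0.31·h(Overloaded) + 0.24·0 + 0.3·h(Throttled)
Solving: h(Overloaded) = 0.5582, h(Throttled) = 0.4615.
Starting from Overloaded, the probability is 0.5582.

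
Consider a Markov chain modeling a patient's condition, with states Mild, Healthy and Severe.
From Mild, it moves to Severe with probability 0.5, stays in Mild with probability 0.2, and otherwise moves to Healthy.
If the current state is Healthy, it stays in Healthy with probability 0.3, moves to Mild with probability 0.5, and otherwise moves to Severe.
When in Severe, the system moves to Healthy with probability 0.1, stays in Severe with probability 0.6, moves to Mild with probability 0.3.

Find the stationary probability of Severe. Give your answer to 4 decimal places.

0.4881

Let the stationary distribution be π with π = πP and π_1 + π_2 + π_3 = 1.
π_1 = 0.2·π_1 + 0.5·π_2 + 0.3·π_3
π_2 = 0.3·π_1 + 0.3·π_2 + 0.1·π_3
Solving with the normalization constraint gives π = (0.3095, 0.2024, 0.4881).
So the stationary probability of Severe is 0.4881.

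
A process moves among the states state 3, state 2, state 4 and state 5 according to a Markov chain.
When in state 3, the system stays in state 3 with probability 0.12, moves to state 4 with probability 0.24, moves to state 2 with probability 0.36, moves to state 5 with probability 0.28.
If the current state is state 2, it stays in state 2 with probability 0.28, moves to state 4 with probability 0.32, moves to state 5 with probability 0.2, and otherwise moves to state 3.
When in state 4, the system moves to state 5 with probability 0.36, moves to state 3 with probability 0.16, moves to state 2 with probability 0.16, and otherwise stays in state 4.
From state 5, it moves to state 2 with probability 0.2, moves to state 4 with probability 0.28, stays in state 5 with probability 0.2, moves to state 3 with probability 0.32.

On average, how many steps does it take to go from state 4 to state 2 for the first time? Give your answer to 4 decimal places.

Let t(s) be the expected number of steps to first reach state 2 from state s, with t(state 2) = 0. Conditioning on the first step:
t(state 3) = 1 + 0.12·t(state 3) + 0.24·t(state 4) + 0.28·t(state 5)
t(state 4) = 1 + 0.16·t(state 3) + 0.32·t(state 4) + 0.36·t(state 5)
t(state 5) = 1 + 0.32·t(state 3) + 0.28·t(state 4) + 0.2·t(state 5)
Solving: t(state 3) = 3.8361, t(state 4) = 4.7224, t(state 5) = 4.4373.
Expected steps from state 4 to state 2: 4.7224.

4.7224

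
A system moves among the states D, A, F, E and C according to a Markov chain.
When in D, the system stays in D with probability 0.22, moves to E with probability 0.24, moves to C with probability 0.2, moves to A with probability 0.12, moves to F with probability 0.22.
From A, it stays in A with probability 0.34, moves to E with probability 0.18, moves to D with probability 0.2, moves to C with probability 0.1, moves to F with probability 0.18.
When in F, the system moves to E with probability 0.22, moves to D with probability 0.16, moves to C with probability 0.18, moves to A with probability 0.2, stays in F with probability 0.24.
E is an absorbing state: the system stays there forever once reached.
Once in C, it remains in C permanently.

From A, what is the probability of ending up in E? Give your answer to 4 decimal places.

0.5957

Let h(s) be the probability of absorption at E starting from transient state s. Then h(E) = 1 and h(C) = 0. By first-step analysis:
h(D) = 0.22·h(D) + 0.12·h(A) + 0.22·h(F) + 0.24·1 + 0.2·0
h(A) = 0.2·h(D) + 0.34·h(A) + 0.18·h(F) + 0.18·1 + 0.1·0
h(F) = 0.16·h(D) + 0.2·h(A) + 0.24·h(F) + 0.22·1 + 0.18·0
Solving: h(D) = 0.5584, h(A) = 0.5957, h(F) = 0.5638.
Starting from A, the probability is 0.5957.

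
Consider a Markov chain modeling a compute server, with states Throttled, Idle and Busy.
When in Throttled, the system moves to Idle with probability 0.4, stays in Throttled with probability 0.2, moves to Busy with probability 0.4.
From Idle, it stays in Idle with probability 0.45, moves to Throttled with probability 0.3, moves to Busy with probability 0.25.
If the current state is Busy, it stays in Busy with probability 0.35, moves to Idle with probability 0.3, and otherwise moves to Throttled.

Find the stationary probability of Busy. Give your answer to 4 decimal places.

Let the stationary distribution be π with π = πP and π_1 + π_2 + π_3 = 1.
π_1 = 0.2·π_1 + 0.3·π_2 + 0.35·π_3
π_2 = 0.4·π_1 + 0.45·π_2 + 0.3·π_3
Solving with the normalization constraint gives π = (0.2875, 0.3868, 0.3257).
So the stationary probability of Busy is 0.3257.

0.3257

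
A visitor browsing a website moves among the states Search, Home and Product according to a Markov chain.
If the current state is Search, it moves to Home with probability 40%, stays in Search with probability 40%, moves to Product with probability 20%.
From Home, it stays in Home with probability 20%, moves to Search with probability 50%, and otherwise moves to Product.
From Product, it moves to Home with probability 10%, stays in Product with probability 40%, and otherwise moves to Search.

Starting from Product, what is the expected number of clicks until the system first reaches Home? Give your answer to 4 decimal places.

Let t(s) be the expected number of clicks to first reach Home from state s, with t(Home) = 0. Conditioning on the first click:
t(Search) = 1 + 0.4·t(Search) + 0.2·t(Product)
t(Product) = 1 + 0.5·t(Search) + 0.4·t(Product)
Solving: t(Search) = 3.0769, t(Product) = 4.2308.
Expected clicks from Product to Home: 4.2308.

4.2308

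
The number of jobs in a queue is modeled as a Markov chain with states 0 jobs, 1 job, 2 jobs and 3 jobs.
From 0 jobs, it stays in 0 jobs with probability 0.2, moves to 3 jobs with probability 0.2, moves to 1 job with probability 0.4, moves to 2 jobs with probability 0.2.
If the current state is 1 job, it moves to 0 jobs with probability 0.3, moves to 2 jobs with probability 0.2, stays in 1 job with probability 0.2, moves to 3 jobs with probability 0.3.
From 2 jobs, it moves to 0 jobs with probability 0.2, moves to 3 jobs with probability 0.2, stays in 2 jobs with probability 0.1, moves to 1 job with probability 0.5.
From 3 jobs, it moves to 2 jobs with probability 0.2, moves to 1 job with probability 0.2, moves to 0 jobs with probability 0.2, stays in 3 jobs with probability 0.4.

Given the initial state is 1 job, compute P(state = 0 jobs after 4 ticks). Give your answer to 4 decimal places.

0.2298

Propagate the distribution vector 4 ticks from 1 job.
After 0 ticks: (0.0000, 1.0000, 0.0000, 0.0000)
After 1 tick: (0.3000, 0.2000, 0.2000, 0.3000)
After 2 ticks: (0.2200, 0.3200, 0.1800, 0.2800)
After 3 ticks: (0.2320, 0.2980, 0.1820, 0.2880)
After 4 ticks: (0.2298, 0.3010, 0.1818, 0.2874)
P(in 0 jobs after 4 ticks) = 0.2298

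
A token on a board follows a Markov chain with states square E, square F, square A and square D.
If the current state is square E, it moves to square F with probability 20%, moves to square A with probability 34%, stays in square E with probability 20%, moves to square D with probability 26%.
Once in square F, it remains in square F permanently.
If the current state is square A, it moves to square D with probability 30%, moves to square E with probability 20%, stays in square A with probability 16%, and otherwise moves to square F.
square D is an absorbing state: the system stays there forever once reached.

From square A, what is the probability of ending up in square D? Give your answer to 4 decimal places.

0.4834

Let h(s) be the probability of absorption at square D starting from transient state s. Then h(square D) = 1 and h(square F) = 0. By first-step analysis:
h(square E) = 0.2·h(square E) + 0.2·0 + 0.34·h(square A) + 0.26·1
h(square A) = 0.2·h(square E) + 0.34·0 + 0.16·h(square A) + 0.3·1
Solving: h(square E) = 0.5305, h(square A) = 0.4834.
Starting from square A, the probability is 0.4834.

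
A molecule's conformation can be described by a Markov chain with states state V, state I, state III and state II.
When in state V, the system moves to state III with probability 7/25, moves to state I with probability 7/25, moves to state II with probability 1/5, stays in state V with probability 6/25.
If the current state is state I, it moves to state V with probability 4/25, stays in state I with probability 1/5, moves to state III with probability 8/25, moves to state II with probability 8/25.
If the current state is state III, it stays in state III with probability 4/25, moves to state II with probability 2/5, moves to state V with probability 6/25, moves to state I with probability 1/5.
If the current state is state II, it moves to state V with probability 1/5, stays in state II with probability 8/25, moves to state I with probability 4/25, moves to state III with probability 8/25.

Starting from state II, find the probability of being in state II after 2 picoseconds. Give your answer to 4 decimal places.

0.3216

Propagate the distribution vector 2 picoseconds from state II.
After 0 picoseconds: (0.0000, 0.0000, 0.0000, 1.0000)
After 1 picosecond: (0.2000, 0.1600, 0.3200, 0.3200)
After 2 picoseconds: (0.2144, 0.2032, 0.2608, 0.3216)
P(in state II after 2 picoseconds) = 0.3216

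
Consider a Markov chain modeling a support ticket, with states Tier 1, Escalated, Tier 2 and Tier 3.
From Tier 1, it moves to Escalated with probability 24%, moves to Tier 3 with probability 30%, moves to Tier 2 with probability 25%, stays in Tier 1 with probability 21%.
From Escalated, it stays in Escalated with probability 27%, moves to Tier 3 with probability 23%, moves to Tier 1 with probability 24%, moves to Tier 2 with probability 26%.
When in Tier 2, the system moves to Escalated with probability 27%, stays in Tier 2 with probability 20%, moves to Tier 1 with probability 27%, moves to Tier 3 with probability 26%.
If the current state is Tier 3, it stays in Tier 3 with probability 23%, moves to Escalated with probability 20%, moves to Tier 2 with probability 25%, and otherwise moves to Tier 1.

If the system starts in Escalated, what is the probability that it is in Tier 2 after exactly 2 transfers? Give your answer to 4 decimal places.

0.2397

Propagate the distribution vector 2 transfers from Escalated.
After 0 transfers: (0.0000, 1.0000, 0.0000, 0.0000)
After 1 transfer: (0.2400, 0.2700, 0.2600, 0.2300)
After 2 transfers: (0.2590, 0.2467, 0.2397, 0.2546)
P(in Tier 2 after 2 transfers) = 0.2397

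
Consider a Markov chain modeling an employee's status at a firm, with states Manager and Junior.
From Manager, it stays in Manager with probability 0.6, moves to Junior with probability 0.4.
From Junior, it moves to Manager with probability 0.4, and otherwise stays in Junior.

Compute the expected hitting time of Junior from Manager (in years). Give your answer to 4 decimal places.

Let t(s) be the expected number of years to first reach Junior from state s, with t(Junior) = 0. Conditioning on the first year:
t(Manager) = 1 + 0.6·t(Manager)
Solving: t(Manager) = 2.5000.
Expected years from Manager to Junior: 2.5000.

2.5000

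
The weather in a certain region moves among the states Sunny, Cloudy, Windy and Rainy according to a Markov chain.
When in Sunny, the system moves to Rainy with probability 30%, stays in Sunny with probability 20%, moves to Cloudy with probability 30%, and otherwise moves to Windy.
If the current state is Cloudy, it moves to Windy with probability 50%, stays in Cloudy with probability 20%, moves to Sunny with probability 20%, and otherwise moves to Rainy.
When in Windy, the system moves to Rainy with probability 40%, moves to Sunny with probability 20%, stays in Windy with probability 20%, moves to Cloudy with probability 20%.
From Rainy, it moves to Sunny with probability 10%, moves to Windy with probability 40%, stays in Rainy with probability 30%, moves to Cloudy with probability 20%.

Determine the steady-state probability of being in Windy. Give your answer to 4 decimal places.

Let the stationary distribution be π with π = πP and π_1 + π_2 + π_3 + π_4 = 1.
π_1 = 0.2·π_1 + 0.2·π_2 + 0.2·π_3 + 0.1·π_4
π_2 = 0.3·π_1 + 0.2·π_2 + 0.2·π_3 + 0.2·π_4
π_3 = 0.2·π_1 + 0.5·π_2 + 0.2·π_3 + 0.4·π_4
Solving with the normalization constraint gives π = (0.1711, 0.2171, 0.3229, 0.2889).
So the stationary probability of Windy is 0.3229.

0.3229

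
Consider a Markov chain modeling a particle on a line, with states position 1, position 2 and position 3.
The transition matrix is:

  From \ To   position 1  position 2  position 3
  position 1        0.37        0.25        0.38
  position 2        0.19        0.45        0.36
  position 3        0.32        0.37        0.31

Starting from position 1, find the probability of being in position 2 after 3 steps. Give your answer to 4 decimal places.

0.3609

Propagate the distribution vector 3 steps from position 1.
After 0 steps: (1.0000, 0.0000, 0.0000)
After 1 step: (0.3700, 0.2500, 0.3800)
After 2 steps: (0.3060, 0.3456, 0.3484)
After 3 steps: (0.2904, 0.3609, 0.3487)
P(in position 2 after 3 steps) = 0.3609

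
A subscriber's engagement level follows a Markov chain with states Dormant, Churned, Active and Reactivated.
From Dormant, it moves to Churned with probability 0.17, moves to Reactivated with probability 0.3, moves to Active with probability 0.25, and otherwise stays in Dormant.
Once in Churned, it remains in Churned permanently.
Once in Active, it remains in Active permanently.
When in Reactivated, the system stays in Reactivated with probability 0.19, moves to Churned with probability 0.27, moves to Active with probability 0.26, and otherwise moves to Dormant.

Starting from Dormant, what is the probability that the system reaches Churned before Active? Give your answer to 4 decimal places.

0.4381

Let h(s) be the probability of absorption at Churned starting from transient state s. Then h(Churned) = 1 and h(Active) = 0. By first-step analysis:
h(Dormant) = 0.28·h(Dormant) + 0.17·1 + 0.25·0 + 0.3·h(Reactivated)
h(Reactivated) = 0.28·h(Dormant) + 0.27·1 + 0.26·0 + 0.19·h(Reactivated)
Solving: h(Dormant) = 0.4381, h(Reactivated) = 0.4848.
Starting from Dormant, the probability is 0.4381.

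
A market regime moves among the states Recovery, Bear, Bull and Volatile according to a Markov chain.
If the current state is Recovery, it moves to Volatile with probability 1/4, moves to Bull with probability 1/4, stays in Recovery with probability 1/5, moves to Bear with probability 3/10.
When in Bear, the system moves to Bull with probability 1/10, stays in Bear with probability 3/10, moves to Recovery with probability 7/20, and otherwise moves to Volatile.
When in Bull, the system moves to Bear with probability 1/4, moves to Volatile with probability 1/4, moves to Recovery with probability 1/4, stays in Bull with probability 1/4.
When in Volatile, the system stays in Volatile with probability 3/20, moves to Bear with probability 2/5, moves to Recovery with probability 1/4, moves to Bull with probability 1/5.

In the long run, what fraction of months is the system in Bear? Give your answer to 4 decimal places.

Let the stationary distribution be π with π = πP and π_1 + π_2 + π_3 + π_4 = 1.
π_1 = 0.2·π_1 + 0.35·π_2 + 0.25·π_3 + 0.25·π_4
π_2 = 0.3·π_1 + 0.3·π_2 + 0.25·π_3 + 0.4·π_4
π_3 = 0.25·π_1 + 0.1·π_2 + 0.25·π_3 + 0.2·π_4
Solving with the normalization constraint gives π = (0.2679, 0.3131, 0.1917, 0.2273).
So the stationary probability of Bear is 0.3131.

0.3131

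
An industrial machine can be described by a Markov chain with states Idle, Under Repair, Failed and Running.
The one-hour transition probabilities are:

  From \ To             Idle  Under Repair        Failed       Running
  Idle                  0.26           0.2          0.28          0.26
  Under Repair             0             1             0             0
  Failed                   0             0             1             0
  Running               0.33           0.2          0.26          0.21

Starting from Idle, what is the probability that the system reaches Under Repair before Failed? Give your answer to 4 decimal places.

Let h(s) be the probability of absorption at Under Repair starting from transient state s. Then h(Under Repair) = 1 and h(Failed) = 0. By first-step analysis:
h(Idle) = 0.26·h(Idle) + 0.2·1 + 0.28·0 + 0.26·h(Running)
h(Running) = 0.33·h(Idle) + 0.2·1 + 0.26·0 + 0.21·h(Running)
Solving: h(Idle) = 0.4210, h(Running) = 0.4290.
Starting from Idle, the probability is 0.4210.

0.4210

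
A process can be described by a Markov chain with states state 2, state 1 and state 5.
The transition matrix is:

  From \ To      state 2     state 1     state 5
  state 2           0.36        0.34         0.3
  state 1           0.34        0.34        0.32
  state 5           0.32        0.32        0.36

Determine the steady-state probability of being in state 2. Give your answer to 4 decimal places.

Let the stationary distribution be π with π = πP and π_1 + π_2 + π_3 = 1.
π_1 = 0.36·π_1 + 0.34·π_2 + 0.32·π_3
π_2 = 0.34·π_1 + 0.34·π_2 + 0.32·π_3
Solving with the normalization constraint gives π = (0.3403, 0.3335, 0.3262).
So the stationary probability of state 2 is 0.3403.

0.3403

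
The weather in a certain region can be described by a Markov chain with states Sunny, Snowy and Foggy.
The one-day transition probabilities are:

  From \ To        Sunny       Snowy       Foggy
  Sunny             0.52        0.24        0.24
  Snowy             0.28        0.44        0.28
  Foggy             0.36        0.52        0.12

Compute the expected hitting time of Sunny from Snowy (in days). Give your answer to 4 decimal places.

3.3410

Let t(s) be the expected number of days to first reach Sunny from state s, with t(Sunny) = 0. Conditioning on the first day:
t(Snowy) = 1 + 0.44·t(Snowy) + 0.28·t(Foggy)
t(Foggy) = 1 + 0.52·t(Snowy) + 0.12·t(Foggy)
Solving: t(Snowy) = 3.3410, t(Foggy) = 3.1106.
Expected days from Snowy to Sunny: 3.3410.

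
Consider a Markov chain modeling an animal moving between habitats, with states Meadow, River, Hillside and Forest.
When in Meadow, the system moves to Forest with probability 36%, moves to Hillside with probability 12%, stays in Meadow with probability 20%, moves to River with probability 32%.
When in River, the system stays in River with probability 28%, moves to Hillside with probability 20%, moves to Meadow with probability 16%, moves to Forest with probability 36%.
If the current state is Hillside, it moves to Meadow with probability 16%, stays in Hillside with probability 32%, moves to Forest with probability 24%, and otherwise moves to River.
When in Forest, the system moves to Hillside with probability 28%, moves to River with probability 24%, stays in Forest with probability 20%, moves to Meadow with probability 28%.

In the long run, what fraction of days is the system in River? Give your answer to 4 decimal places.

0.2767

Let the stationary distribution be π with π = πP and π_1 + π_2 + π_3 + π_4 = 1.
π_1 = 0.2·π_1 + 0.16·π_2 + 0.16·π_3 + 0.28·π_4
π_2 = 0.32·π_1 + 0.28·π_2 + 0.28·π_3 + 0.24·π_4
π_3 = 0.12·π_1 + 0.2·π_2 + 0.32·π_3 + 0.28·π_4
Solving with the normalization constraint gives π = (0.2024, 0.2767, 0.2349, 0.2860).
So the stationary probability of River is 0.2767.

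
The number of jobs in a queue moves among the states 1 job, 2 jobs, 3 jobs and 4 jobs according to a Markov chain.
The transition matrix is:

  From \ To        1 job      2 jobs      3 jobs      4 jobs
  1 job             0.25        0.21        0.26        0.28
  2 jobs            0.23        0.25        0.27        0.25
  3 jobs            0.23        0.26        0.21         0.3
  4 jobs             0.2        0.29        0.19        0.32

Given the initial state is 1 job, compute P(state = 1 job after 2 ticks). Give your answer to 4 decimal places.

Propagate the distribution vector 2 ticks from 1 job.
After 0 ticks: (1.0000, 0.0000, 0.0000, 0.0000)
After 1 tick: (0.2500, 0.2100, 0.2600, 0.2800)
After 2 ticks: (0.2266, 0.2538, 0.2295, 0.2901)
P(in 1 job after 2 ticks) = 0.2266

0.2266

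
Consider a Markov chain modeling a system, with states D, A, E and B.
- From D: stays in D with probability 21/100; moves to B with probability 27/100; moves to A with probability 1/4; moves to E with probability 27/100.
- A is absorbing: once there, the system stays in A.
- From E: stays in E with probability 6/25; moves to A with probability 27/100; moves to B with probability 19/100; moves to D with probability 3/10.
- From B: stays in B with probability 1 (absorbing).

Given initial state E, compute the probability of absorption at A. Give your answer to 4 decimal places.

0.5551

Let h(s) be the probability of absorption at A starting from transient state s. Then h(A) = 1 and h(B) = 0. By first-step analysis:
h(D) = 0.21·h(D) + 0.25·1 + 0.27·h(E) + 0.27·0
h(E) = 0.3·h(D) + 0.27·1 + 0.24·h(E) + 0.19·0
Solving: h(D) = 0.5062, h(E) = 0.5551.
Starting from E, the probability is 0.5551.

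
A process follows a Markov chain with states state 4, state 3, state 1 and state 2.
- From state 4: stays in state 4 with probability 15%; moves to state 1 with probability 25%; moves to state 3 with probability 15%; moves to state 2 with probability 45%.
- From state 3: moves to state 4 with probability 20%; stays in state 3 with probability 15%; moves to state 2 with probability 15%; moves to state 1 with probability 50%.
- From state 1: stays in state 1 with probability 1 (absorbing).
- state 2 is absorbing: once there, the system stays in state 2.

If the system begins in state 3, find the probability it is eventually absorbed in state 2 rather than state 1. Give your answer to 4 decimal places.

0.3141

Let h(s) be the probability of absorption at state 2 starting from transient state s. Then h(state 2) = 1 and h(state 1) = 0. By first-step analysis:
h(state 4) = 0.15·h(state 4) + 0.15·h(state 3) + 0.25·0 + 0.45·1
h(state 3) = 0.2·h(state 4) + 0.15·h(state 3) + 0.5·0 + 0.15·1
Solving: h(state 4) = 0.5848, h(state 3) = 0.3141.
Starting from state 3, the probability is 0.3141.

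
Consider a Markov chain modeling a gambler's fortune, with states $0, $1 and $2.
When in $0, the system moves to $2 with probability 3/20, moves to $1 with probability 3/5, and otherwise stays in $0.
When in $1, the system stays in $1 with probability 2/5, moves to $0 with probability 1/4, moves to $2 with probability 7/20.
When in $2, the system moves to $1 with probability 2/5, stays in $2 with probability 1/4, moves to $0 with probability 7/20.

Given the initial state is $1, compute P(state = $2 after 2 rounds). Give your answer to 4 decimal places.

Sum over the intermediate state after 1 round:
P = P($1→$0)·P($0→$2) + P($1→$1)·P($1→$2) + P($1→$2)·P($2→$2)
  = 0.25×0.15 + 0.4×0.35 + 0.35×0.25
  = 0.0375 + 0.1400 + 0.0875 = 0.2650

0.2650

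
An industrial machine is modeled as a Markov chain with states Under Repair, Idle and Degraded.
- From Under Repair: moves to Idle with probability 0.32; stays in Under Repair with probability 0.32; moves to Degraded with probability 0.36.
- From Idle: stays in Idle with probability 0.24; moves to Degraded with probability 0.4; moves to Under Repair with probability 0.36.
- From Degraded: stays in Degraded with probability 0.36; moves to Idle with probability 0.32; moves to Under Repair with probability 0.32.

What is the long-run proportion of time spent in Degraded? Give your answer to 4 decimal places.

0.3719

Let the stationary distribution be π with π = πP and π_1 + π_2 + π_3 = 1.
π_1 = 0.32·π_1 + 0.36·π_2 + 0.32·π_3
π_2 = 0.32·π_1 + 0.24·π_2 + 0.32·π_3
Solving with the normalization constraint gives π = (0.3319, 0.2963, 0.3719).
So the stationary probability of Degraded is 0.3719.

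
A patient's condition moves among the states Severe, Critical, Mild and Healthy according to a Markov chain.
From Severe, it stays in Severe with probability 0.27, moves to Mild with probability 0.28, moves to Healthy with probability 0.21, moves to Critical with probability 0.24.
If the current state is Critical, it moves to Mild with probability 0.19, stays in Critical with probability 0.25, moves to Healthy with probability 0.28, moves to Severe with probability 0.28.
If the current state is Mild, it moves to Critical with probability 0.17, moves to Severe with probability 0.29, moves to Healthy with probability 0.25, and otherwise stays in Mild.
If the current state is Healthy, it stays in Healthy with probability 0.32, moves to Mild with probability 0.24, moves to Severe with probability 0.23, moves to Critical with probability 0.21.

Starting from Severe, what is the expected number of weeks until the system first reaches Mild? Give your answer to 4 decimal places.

Let t(s) be the expected number of weeks to first reach Mild from state s, with t(Mild) = 0. Conditioning on the first week:
t(Severe) = 1 + 0.27·t(Severe) + 0.24·t(Critical) + 0.21·t(Healthy)
t(Critical) = 1 + 0.28·t(Severe) + 0.25·t(Critical) + 0.28·t(Healthy)
t(Healthy) = 1 + 0.23·t(Severe) + 0.21·t(Critical) + 0.32·t(Healthy)
Solving: t(Severe) = 4.0209, t(Critical) = 4.3983, t(Healthy) = 4.1889.
Expected weeks from Severe to Mild: 4.0209.

4.0209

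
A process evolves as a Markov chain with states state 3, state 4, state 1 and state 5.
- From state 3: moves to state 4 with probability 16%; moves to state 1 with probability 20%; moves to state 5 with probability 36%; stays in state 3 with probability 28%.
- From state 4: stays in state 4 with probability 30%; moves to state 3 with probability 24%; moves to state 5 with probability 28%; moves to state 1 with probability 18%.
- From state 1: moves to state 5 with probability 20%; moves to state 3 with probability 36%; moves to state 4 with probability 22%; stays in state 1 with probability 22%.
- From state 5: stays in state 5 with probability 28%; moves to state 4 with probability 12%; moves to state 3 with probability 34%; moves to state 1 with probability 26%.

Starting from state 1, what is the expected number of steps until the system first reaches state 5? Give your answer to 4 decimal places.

Let t(s) be the expected number of steps to first reach state 5 from state s, with t(state 5) = 0. Conditioning on the first step:
t(state 3) = 1 + 0.28·t(state 3) + 0.16·t(state 4) + 0.2·t(state 1)
t(state 4) = 1 + 0.24·t(state 3) + 0.3·t(state 4) + 0.18·t(state 1)
t(state 1) = 1 + 0.36·t(state 3) + 0.22·t(state 4) + 0.22·t(state 1)
Solving: t(state 3) = 3.2051, t(state 4) = 3.4907, t(state 1) = 3.7459.
Expected steps from state 1 to state 5: 3.7459.

3.7459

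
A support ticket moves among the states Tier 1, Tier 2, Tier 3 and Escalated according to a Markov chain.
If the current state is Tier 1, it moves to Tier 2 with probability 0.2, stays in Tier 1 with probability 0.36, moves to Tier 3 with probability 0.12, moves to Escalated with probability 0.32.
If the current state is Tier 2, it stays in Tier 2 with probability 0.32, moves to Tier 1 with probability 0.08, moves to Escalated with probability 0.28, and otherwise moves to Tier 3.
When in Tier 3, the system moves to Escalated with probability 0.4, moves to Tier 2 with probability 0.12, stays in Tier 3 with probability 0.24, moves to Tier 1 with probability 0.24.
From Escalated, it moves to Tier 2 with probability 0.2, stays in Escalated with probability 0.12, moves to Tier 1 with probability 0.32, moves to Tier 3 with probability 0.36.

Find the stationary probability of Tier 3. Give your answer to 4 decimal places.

0.2583

Let the stationary distribution be π with π = πP and π_1 + π_2 + π_3 + π_4 = 1.
π_1 = 0.36·π_1 + 0.08·π_2 + 0.24·π_3 + 0.32·π_4
π_2 = 0.2·π_1 + 0.32·π_2 + 0.12·π_3 + 0.2·π_4
π_3 = 0.12·π_1 + 0.32·π_2 + 0.24·π_3 + 0.36·π_4
Solving with the normalization constraint gives π = (0.2609, 0.2038, 0.2583, 0.2771).
So the stationary probability of Tier 3 is 0.2583.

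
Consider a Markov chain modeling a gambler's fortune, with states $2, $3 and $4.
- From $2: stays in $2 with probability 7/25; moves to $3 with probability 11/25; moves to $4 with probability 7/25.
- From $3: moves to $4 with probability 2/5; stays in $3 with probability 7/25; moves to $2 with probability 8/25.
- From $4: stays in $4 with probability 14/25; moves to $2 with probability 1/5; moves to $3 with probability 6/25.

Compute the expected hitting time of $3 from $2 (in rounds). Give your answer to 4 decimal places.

2.7607

Let t(s) be the expected number of rounds to first reach $3 from state s, with t($3) = 0. Conditioning on the first round:
t($2) = 1 + 0.28·t($2) + 0.28·t($4)
t($4) = 1 + 0.2·t($2) + 0.56·t($4)
Solving: t($2) = 2.7607, t($4) = 3.5276.
Expected rounds from $2 to $3: 2.7607.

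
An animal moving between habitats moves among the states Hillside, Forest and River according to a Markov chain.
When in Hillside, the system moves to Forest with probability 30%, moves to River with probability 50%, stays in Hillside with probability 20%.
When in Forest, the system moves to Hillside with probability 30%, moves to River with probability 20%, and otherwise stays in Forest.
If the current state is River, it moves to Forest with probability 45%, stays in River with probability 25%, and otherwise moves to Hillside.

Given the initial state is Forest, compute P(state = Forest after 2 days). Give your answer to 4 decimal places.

Sum over the intermediate state after 1 day:
P = P(Forest→Hillside)·P(Hillside→Forest) + P(Forest→Forest)·P(Forest→Forest) + P(Forest→River)·P(River→Forest)
  = 0.3×0.3 + 0.5×0.5 + 0.2×0.45
  = 0.0900 + 0.2500 + 0.0900 = 0.4300

0.4300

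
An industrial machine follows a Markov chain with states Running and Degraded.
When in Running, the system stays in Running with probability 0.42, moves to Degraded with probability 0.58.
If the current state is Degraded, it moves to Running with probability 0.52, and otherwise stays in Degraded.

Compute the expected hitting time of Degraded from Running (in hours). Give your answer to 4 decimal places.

1.7241

Let t(s) be the expected number of hours to first reach Degraded from state s, with t(Degraded) = 0. Conditioning on the first hour:
t(Running) = 1 + 0.42·t(Running)
Solving: t(Running) = 1.7241.
Expected hours from Running to Degraded: 1.7241.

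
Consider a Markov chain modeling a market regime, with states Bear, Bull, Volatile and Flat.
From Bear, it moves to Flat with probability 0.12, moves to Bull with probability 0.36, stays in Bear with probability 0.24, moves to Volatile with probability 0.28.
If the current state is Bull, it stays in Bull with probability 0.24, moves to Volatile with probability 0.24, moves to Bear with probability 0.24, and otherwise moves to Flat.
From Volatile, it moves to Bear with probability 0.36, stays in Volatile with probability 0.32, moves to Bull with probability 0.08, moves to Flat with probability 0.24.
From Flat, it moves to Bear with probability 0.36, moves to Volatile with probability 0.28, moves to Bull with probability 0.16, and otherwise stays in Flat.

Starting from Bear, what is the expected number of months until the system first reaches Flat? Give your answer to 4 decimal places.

Let t(s) be the expected number of months to first reach Flat from state s, with t(Flat) = 0. Conditioning on the first month:
t(Bear) = 1 + 0.24·t(Bear) + 0.36·t(Bull) + 0.28·t(Volatile)
t(Bull) = 1 + 0.24·t(Bear) + 0.24·t(Bull) + 0.24·t(Volatile)
t(Volatile) = 1 + 0.36·t(Bear) + 0.08·t(Bull) + 0.32·t(Volatile)
Solving: t(Bear) = 5.1566, t(Bull) = 4.4355, t(Volatile) = 4.7224.
Expected months from Bear to Flat: 5.1566.

5.1566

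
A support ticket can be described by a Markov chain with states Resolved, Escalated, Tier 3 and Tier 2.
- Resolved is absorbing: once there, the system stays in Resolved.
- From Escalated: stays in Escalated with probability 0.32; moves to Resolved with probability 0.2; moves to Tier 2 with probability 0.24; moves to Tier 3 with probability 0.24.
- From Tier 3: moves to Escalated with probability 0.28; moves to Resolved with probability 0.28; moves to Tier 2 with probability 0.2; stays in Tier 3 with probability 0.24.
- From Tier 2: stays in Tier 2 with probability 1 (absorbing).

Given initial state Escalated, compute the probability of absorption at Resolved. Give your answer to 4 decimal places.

Let h(s) be the probability of absorption at Resolved starting from transient state s. Then h(Resolved) = 1 and h(Tier 2) = 0. By first-step analysis:
h(Escalated) = 0.2·1 + 0.32·h(Escalated) + 0.24·h(Tier 3) + 0.24·0
h(Tier 3) = 0.28·1 + 0.28·h(Escalated) + 0.24·h(Tier 3) + 0.2·0
Solving: h(Escalated) = 0.4875, h(Tier 3) = 0.5480.
Starting from Escalated, the probability is 0.4875.

0.4875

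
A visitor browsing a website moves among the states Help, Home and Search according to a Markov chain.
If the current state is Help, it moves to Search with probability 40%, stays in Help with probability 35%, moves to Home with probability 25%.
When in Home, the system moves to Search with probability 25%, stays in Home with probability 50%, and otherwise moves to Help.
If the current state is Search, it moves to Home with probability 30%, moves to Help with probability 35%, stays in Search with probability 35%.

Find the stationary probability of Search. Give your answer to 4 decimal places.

0.3302

Let the stationary distribution be π with π = πP and π_1 + π_2 + π_3 = 1.
π_1 = 0.35·π_1 + 0.25·π_2 + 0.35·π_3
π_2 = 0.25·π_1 + 0.5·π_2 + 0.3·π_3
Solving with the normalization constraint gives π = (0.3145, 0.3553, 0.3302).
So the stationary probability of Search is 0.3302.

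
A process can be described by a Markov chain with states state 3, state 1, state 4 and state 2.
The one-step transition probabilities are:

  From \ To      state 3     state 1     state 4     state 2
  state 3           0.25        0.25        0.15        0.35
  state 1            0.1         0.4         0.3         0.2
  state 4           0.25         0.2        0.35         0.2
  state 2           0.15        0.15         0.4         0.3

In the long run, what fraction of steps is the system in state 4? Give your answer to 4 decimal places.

0.3128

Let the stationary distribution be π with π = πP and π_1 + π_2 + π_3 + π_4 = 1.
π_1 = 0.25·π_1 + 0.1·π_2 + 0.25·π_3 + 0.15·π_4
π_2 = 0.25·π_1 + 0.4·π_2 + 0.2·π_3 + 0.15·π_4
π_3 = 0.15·π_1 + 0.3·π_2 + 0.35·π_3 + 0.4·π_4
Solving with the normalization constraint gives π = (0.1878, 0.2459, 0.3128, 0.2535).
So the stationary probability of state 4 is 0.3128.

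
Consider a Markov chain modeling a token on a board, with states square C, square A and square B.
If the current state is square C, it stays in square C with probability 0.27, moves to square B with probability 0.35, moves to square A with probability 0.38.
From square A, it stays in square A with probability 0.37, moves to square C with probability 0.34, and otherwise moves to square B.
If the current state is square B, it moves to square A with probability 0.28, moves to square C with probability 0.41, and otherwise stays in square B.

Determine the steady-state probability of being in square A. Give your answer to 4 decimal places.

Let the stationary distribution be π with π = πP and π_1 + π_2 + π_3 = 1.
π_1 = 0.27·π_1 + 0.34·π_2 + 0.41·π_3
π_2 = 0.38·π_1 + 0.37·π_2 + 0.28·π_3
Solving with the normalization constraint gives π = (0.3385, 0.3449, 0.3166).
So the stationary probability of square A is 0.3449.

0.3449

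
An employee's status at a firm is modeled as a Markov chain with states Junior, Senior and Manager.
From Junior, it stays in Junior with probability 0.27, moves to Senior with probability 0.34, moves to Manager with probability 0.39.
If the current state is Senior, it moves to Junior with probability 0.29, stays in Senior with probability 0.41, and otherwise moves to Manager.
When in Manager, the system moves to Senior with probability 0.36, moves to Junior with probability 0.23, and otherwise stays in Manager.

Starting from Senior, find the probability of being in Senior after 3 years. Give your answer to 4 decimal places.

0.3734

Propagate the distribution vector 3 years from Senior.
After 0 years: (0.0000, 1.0000, 0.0000)
After 1 year: (0.2900, 0.4100, 0.3000)
After 2 years: (0.2662, 0.3747, 0.3591)
After 3 years: (0.2631, 0.3734, 0.3635)
P(in Senior after 3 years) = 0.3734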